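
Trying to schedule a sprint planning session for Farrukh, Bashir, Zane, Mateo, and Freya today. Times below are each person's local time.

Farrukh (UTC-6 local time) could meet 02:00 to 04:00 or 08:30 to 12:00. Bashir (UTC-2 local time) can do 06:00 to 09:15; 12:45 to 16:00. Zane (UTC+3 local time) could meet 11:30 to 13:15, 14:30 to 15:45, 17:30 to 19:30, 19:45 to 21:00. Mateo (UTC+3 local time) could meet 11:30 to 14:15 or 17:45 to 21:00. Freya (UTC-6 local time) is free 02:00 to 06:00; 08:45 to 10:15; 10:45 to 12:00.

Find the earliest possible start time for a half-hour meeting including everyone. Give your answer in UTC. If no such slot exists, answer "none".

08:30

Farrukh in UTC: 08:00-10:00, 14:30-18:00 (add 6h to convert from UTC-6).
Bashir in UTC: 08:00-11:15, 14:45-18:00 (add 2h to convert from UTC-2).
Zane in UTC: 08:30-10:15, 11:30-12:45, 14:30-16:30, 16:45-18:00 (subtract 3h to convert from UTC+3).
Mateo in UTC: 08:30-11:15, 14:45-18:00 (subtract 3h to convert from UTC+3).
Freya in UTC: 08:00-12:00, 14:45-16:15, 16:45-18:00 (add 6h to convert from UTC-6).
Farrukh ∩ Bashir: 08:00-10:00, 14:45-18:00.
Farrukh ∩ Bashir ∩ Zane: 08:30-10:00, 14:45-16:30, 16:45-18:00.
Farrukh ∩ Bashir ∩ Zane ∩ Mateo: 08:30-10:00, 14:45-16:30, 16:45-18:00.
Farrukh ∩ Bashir ∩ Zane ∩ Mateo ∩ Freya: 08:30-10:00, 14:45-16:15, 16:45-18:00.
Those are the intersection windows.
The first common window of at least 30 minutes is 08:30-10:00, so the earliest start is 08:30.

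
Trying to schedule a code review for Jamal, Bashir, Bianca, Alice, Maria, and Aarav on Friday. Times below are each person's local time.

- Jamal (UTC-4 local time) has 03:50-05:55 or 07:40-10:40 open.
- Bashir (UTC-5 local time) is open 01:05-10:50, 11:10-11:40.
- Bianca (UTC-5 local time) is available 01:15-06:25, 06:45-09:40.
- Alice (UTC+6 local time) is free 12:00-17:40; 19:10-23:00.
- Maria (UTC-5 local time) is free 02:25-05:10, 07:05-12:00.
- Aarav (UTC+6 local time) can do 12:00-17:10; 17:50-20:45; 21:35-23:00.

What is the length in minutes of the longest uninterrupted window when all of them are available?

Jamal in UTC: 07:50-09:55, 11:40-14:40 (add 4h to convert from UTC-4).
Bashir in UTC: 06:05-15:50, 16:10-16:40 (add 5h to convert from UTC-5).
Bianca in UTC: 06:15-11:25, 11:45-14:40 (add 5h to convert from UTC-5).
Alice in UTC: 06:00-11:40, 13:10-17:00 (subtract 6h to convert from UTC+6).
Maria in UTC: 07:25-10:10, 12:05-17:00 (add 5h to convert from UTC-5).
Aarav in UTC: 06:00-11:10, 11:50-14:45, 15:35-17:00 (subtract 6h to convert from UTC+6).
Jamal ∩ Bashir: 07:50-09:55, 11:40-14:40.
Jamal ∩ Bashir ∩ Bianca: 07:50-09:55, 11:45-14:40.
Jamal ∩ Bashir ∩ Bianca ∩ Alice: 07:50-09:55, 13:10-14:40.
Jamal ∩ Bashir ∩ Bianca ∩ Alice ∩ Maria: 07:50-09:55, 13:10-14:40.
Jamal ∩ Bashir ∩ Bianca ∩ Alice ∩ Maria ∩ Aarav: 07:50-09:55, 13:10-14:40.
The longest is 07:50-09:55 at 125 minutes.

125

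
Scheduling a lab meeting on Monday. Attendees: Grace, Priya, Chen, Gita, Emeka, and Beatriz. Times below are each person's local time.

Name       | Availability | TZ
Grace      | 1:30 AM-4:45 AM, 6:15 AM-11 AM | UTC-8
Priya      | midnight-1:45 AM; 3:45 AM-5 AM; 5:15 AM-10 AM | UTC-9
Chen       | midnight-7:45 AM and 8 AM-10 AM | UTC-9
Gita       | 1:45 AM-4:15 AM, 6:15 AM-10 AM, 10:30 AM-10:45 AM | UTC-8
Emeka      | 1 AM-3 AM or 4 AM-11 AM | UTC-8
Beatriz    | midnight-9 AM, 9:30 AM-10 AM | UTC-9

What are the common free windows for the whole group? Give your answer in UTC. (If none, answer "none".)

Grace in UTC: 09:30-12:45, 14:15-19:00 (add 8h to convert from UTC-8).
Priya in UTC: 09:00-10:45, 12:45-14:00, 14:15-19:00 (add 9h to convert from UTC-9).
Chen in UTC: 09:00-16:45, 17:00-19:00 (add 9h to convert from UTC-9).
Gita in UTC: 09:45-12:15, 14:15-18:00, 18:30-18:45 (add 8h to convert from UTC-8).
Emeka in UTC: 09:00-11:00, 12:00-19:00 (add 8h to convert from UTC-8).
Beatriz in UTC: 09:00-18:00, 18:30-19:00 (add 9h to convert from UTC-9).
Grace ∩ Priya: 09:30-10:45, 14:15-19:00.
Grace ∩ Priya ∩ Chen: 09:30-10:45, 14:15-16:45, 17:00-19:00.
Grace ∩ Priya ∩ Chen ∩ Gita: 09:45-10:45, 14:15-16:45, 17:00-18:00, 18:30-18:45.
Grace ∩ Priya ∩ Chen ∩ Gita ∩ Emeka: 09:45-10:45, 14:15-16:45, 17:00-18:00, 18:30-18:45.
Grace ∩ Priya ∩ Chen ∩ Gita ∩ Emeka ∩ Beatriz: 09:45-10:45, 14:15-16:45, 17:00-18:00, 18:30-18:45.
So the common availability across everyone is 09:45-10:45, 14:15-16:45, 17:00-18:00, 18:30-18:45.

09:45-10:45, 14:15-16:45, 17:00-18:00, 18:30-18:45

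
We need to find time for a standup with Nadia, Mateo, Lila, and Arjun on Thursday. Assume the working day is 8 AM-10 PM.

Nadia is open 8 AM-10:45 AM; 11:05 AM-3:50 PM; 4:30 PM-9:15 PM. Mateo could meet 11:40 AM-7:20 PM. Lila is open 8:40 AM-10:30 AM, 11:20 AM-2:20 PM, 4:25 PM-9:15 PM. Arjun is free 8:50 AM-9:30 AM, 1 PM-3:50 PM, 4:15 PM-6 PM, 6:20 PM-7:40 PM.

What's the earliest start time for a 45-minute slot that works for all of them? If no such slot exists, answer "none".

13:00

Nadia ∩ Mateo: 11:40-15:50, 16:30-19:20.
Nadia ∩ Mateo ∩ Lila: 11:40-14:20, 16:30-19:20.
Nadia ∩ Mateo ∩ Lila ∩ Arjun: 13:00-14:20, 16:30-18:00, 18:20-19:20.
The first common window of at least 45 minutes is 13:00-14:20, so the earliest start is 13:00.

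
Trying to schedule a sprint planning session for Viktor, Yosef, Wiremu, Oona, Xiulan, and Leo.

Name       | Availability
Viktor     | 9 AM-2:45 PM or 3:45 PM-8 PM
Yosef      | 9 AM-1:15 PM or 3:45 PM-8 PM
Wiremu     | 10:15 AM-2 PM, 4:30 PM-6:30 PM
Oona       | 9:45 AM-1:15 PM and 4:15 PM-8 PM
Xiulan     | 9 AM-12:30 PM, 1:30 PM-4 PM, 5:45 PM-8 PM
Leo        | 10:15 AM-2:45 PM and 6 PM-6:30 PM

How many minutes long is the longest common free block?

135

Viktor ∩ Yosef: 09:00-13:15, 15:45-20:00.
Viktor ∩ Yosef ∩ Wiremu: 10:15-13:15, 16:30-18:30.
Viktor ∩ Yosef ∩ Wiremu ∩ Oona: 10:15-13:15, 16:30-18:30.
Viktor ∩ Yosef ∩ Wiremu ∩ Oona ∩ Xiulan: 10:15-12:30, 17:45-18:30.
Viktor ∩ Yosef ∩ Wiremu ∩ Oona ∩ Xiulan ∩ Leo: 10:15-12:30, 18:00-18:30.
The longest is 10:15-12:30 at 135 minutes.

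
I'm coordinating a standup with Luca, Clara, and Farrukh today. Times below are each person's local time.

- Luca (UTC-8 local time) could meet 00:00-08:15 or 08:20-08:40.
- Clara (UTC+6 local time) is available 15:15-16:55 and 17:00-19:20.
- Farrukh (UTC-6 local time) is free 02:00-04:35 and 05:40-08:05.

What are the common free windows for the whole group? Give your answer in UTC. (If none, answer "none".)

Luca in UTC: 08:00-16:15, 16:20-16:40 (add 8h to convert from UTC-8).
Clara in UTC: 09:15-10:55, 11:00-13:20 (subtract 6h to convert from UTC+6).
Farrukh in UTC: 08:00-10:35, 11:40-14:05 (add 6h to convert from UTC-6).
Luca ∩ Clara: 09:15-10:55, 11:00-13:20.
Luca ∩ Clara ∩ Farrukh: 09:15-10:35, 11:40-13:20.
Those are the intersection windows.

09:15-10:35, 11:40-13:20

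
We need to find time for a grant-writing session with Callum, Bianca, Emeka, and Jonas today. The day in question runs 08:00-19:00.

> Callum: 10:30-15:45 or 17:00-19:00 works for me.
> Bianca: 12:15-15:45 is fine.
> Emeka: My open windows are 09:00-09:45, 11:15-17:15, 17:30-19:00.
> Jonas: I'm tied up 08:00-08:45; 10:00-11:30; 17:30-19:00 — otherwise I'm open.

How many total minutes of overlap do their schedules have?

210

Callum free: 10:30-15:45, 17:00-19:00.
Bianca free: 12:15-15:45.
Emeka free: 09:00-09:45, 11:15-17:15, 17:30-19:00.
Jonas free: 08:45-10:00, 11:30-17:30 (invert busy blocks within the working day).
Callum ∩ Bianca: 12:15-15:45.
Callum ∩ Bianca ∩ Emeka: 12:15-15:45.
Callum ∩ Bianca ∩ Emeka ∩ Jonas: 12:15-15:45.
That's a single block of 210 minutes.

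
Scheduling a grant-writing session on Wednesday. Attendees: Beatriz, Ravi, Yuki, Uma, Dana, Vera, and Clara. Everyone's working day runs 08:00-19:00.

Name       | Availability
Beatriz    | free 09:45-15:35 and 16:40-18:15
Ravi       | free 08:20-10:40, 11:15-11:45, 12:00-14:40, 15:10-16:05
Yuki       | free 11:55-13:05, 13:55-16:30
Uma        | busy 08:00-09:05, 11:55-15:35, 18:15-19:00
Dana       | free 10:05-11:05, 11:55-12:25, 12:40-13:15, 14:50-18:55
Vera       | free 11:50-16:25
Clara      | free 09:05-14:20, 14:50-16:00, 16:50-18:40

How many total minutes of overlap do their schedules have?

0

Beatriz free: 09:45-15:35, 16:40-18:15.
Ravi free: 08:20-10:40, 11:15-11:45, 12:00-14:40, 15:10-16:05.
Yuki free: 11:55-13:05, 13:55-16:30.
Uma free: 09:05-11:55, 15:35-18:15 (invert busy blocks within the working day).
Dana free: 10:05-11:05, 11:55-12:25, 12:40-13:15, 14:50-18:55.
Vera free: 11:50-16:25.
Clara free: 09:05-14:20, 14:50-16:00, 16:50-18:40.
Beatriz ∩ Ravi: 09:45-10:40, 11:15-11:45, 12:00-14:40, 15:10-15:35.
Beatriz ∩ Ravi ∩ Yuki: 12:00-13:05, 13:55-14:40, 15:10-15:35.
Beatriz ∩ Ravi ∩ Yuki ∩ Uma: ∅.
Beatriz ∩ Ravi ∩ Yuki ∩ Uma ∩ Dana: ∅.
Beatriz ∩ Ravi ∩ Yuki ∩ Uma ∩ Dana ∩ Vera: ∅.
Beatriz ∩ Ravi ∩ Yuki ∩ Uma ∩ Dana ∩ Vera ∩ Clara: ∅.
There is no time when everyone is free.
There is no common window, so the total is 0 minutes.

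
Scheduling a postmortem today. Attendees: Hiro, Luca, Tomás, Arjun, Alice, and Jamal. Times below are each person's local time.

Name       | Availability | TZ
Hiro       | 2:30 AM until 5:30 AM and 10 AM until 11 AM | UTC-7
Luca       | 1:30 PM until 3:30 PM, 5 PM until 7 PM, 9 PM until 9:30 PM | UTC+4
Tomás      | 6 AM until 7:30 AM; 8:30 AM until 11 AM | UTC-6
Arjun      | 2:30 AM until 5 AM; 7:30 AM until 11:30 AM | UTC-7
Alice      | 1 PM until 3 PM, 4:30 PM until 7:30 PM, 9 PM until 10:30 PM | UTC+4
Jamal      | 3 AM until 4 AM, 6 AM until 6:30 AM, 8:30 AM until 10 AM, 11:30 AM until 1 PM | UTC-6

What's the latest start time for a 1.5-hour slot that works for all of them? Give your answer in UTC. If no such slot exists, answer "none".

none

Hiro in UTC: 09:30-12:30, 17:00-18:00 (add 7h to convert from UTC-7).
Luca in UTC: 09:30-11:30, 13:00-15:00, 17:00-17:30 (subtract 4h to convert from UTC+4).
Tomás in UTC: 12:00-13:30, 14:30-17:00 (add 6h to convert from UTC-6).
Arjun in UTC: 09:30-12:00, 14:30-18:30 (add 7h to convert from UTC-7).
Alice in UTC: 09:00-11:00, 12:30-15:30, 17:00-18:30 (subtract 4h to convert from UTC+4).
Jamal in UTC: 09:00-10:00, 12:00-12:30, 14:30-16:00, 17:30-19:00 (add 6h to convert from UTC-6).
Hiro ∩ Luca: 09:30-11:30, 17:00-17:30.
Hiro ∩ Luca ∩ Tomás: ∅.
Hiro ∩ Luca ∩ Tomás ∩ Arjun: ∅.
Hiro ∩ Luca ∩ Tomás ∩ Arjun ∩ Alice: ∅.
Hiro ∩ Luca ∩ Tomás ∩ Arjun ∩ Alice ∩ Jamal: ∅.
There is no time when everyone is free.
No common window is at least 90 minutes long.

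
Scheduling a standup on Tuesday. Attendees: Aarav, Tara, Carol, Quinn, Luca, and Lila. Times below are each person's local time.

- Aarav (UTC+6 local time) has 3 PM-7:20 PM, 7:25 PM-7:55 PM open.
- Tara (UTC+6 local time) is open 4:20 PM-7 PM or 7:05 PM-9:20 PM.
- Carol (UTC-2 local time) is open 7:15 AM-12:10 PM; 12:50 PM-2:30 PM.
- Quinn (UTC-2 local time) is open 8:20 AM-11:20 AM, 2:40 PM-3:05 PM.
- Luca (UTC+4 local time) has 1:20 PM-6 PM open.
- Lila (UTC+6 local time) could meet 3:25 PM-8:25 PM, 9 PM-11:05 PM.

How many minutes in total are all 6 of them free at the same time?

Aarav in UTC: 09:00-13:20, 13:25-13:55 (subtract 6h to convert from UTC+6).
Tara in UTC: 10:20-13:00, 13:05-15:20 (subtract 6h to convert from UTC+6).
Carol in UTC: 09:15-14:10, 14:50-16:30 (add 2h to convert from UTC-2).
Quinn in UTC: 10:20-13:20, 16:40-17:05 (add 2h to convert from UTC-2).
Luca in UTC: 09:20-14:00 (subtract 4h to convert from UTC+4).
Lila in UTC: 09:25-14:25, 15:00-17:05 (subtract 6h to convert from UTC+6).
Aarav ∩ Tara: 10:20-13:00, 13:05-13:20, 13:25-13:55.
Aarav ∩ Tara ∩ Carol: 10:20-13:00, 13:05-13:20, 13:25-13:55.
Aarav ∩ Tara ∩ Carol ∩ Quinn: 10:20-13:00, 13:05-13:20.
Aarav ∩ Tara ∩ Carol ∩ Quinn ∩ Luca: 10:20-13:00, 13:05-13:20.
Aarav ∩ Tara ∩ Carol ∩ Quinn ∩ Luca ∩ Lila: 10:20-13:00, 13:05-13:20.
Summing the common windows: 160 + 15 = 175 minutes.

175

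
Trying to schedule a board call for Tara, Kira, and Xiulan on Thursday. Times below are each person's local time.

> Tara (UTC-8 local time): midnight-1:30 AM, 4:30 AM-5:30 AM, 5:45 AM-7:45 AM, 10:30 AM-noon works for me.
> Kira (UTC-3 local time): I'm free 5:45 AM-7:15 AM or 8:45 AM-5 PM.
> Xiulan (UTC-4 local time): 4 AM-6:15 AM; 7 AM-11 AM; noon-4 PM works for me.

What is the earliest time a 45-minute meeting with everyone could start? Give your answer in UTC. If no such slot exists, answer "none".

08:45

Tara in UTC: 08:00-09:30, 12:30-13:30, 13:45-15:45, 18:30-20:00 (add 8h to convert from UTC-8).
Kira in UTC: 08:45-10:15, 11:45-20:00 (add 3h to convert from UTC-3).
Xiulan in UTC: 08:00-10:15, 11:00-15:00, 16:00-20:00 (add 4h to convert from UTC-4).
Tara ∩ Kira: 08:45-09:30, 12:30-13:30, 13:45-15:45, 18:30-20:00.
Tara ∩ Kira ∩ Xiulan: 08:45-09:30, 12:30-13:30, 13:45-15:00, 18:30-20:00.
The first common window of at least 45 minutes is 08:45-09:30, so the earliest start is 08:45.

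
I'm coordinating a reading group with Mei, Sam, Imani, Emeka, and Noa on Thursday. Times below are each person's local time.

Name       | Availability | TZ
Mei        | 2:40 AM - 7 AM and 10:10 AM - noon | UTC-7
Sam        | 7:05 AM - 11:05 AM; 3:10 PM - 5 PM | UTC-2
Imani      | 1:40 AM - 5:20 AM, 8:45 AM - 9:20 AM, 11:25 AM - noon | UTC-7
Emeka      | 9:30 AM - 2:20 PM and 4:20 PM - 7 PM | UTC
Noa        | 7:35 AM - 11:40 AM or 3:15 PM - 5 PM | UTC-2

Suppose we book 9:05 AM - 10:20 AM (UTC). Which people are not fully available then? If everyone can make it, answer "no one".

Mei in UTC: 09:40-14:00, 17:10-19:00 (add 7h to convert from UTC-7).
Sam in UTC: 09:05-13:05, 17:10-19:00 (add 2h to convert from UTC-2).
Imani in UTC: 08:40-12:20, 15:45-16:20, 18:25-19:00 (add 7h to convert from UTC-7).
Emeka in UTC: 09:30-14:20, 16:20-19:00.
Noa in UTC: 09:35-13:40, 17:15-19:00 (add 2h to convert from UTC-2).
Mei: not fully free for 09:05-10:20. Sam: free for 09:05-10:20. Imani: free for 09:05-10:20. Emeka: not fully free for 09:05-10:20. Noa: not fully free for 09:05-10:20.

Emeka, Mei, Noa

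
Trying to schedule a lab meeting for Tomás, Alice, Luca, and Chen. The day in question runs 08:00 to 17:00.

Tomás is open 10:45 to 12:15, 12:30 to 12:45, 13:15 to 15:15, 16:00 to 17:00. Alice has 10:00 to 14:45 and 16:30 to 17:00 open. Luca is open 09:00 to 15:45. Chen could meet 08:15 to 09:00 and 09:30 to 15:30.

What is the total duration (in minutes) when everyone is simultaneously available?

Tomás ∩ Alice: 10:45-12:15, 12:30-12:45, 13:15-14:45, 16:30-17:00.
Tomás ∩ Alice ∩ Luca: 10:45-12:15, 12:30-12:45, 13:15-14:45.
Tomás ∩ Alice ∩ Luca ∩ Chen: 10:45-12:15, 12:30-12:45, 13:15-14:45.
So the common availability across everyone is 10:45-12:15, 12:30-12:45, 13:15-14:45.
Summing the common windows: 90 + 15 + 90 = 195 minutes.

195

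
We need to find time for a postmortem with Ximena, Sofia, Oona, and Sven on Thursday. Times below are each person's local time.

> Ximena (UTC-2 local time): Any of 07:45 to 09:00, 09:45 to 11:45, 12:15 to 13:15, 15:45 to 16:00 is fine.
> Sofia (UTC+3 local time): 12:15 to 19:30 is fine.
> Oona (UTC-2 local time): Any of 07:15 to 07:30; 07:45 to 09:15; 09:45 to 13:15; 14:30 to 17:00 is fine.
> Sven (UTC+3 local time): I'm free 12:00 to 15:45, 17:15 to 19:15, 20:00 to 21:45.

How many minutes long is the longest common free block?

75

Ximena in UTC: 09:45-11:00, 11:45-13:45, 14:15-15:15, 17:45-18:00 (add 2h to convert from UTC-2).
Sofia in UTC: 09:15-16:30 (subtract 3h to convert from UTC+3).
Oona in UTC: 09:15-09:30, 09:45-11:15, 11:45-15:15, 16:30-19:00 (add 2h to convert from UTC-2).
Sven in UTC: 09:00-12:45, 14:15-16:15, 17:00-18:45 (subtract 3h to convert from UTC+3).
Ximena ∩ Sofia: 09:45-11:00, 11:45-13:45, 14:15-15:15.
Ximena ∩ Sofia ∩ Oona: 09:45-11:00, 11:45-13:45, 14:15-15:15.
Ximena ∩ Sofia ∩ Oona ∩ Sven: 09:45-11:00, 11:45-12:45, 14:15-15:15.
The longest is 09:45-11:00 at 75 minutes.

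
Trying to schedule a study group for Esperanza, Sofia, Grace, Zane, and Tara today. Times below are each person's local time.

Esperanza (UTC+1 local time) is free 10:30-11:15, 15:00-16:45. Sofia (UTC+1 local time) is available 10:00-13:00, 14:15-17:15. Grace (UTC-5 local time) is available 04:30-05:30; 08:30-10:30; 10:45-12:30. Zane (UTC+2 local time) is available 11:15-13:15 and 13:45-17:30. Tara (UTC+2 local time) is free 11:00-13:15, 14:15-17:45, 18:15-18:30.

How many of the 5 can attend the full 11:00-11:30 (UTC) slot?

Esperanza in UTC: 09:30-10:15, 14:00-15:45 (subtract 1h to convert from UTC+1).
Sofia in UTC: 09:00-12:00, 13:15-16:15 (subtract 1h to convert from UTC+1).
Grace in UTC: 09:30-10:30, 13:30-15:30, 15:45-17:30 (add 5h to convert from UTC-5).
Zane in UTC: 09:15-11:15, 11:45-15:30 (subtract 2h to convert from UTC+2).
Tara in UTC: 09:00-11:15, 12:15-15:45, 16:15-16:30 (subtract 2h to convert from UTC+2).
Sofia can make the full 11:00-11:30 slot — that's 1.

1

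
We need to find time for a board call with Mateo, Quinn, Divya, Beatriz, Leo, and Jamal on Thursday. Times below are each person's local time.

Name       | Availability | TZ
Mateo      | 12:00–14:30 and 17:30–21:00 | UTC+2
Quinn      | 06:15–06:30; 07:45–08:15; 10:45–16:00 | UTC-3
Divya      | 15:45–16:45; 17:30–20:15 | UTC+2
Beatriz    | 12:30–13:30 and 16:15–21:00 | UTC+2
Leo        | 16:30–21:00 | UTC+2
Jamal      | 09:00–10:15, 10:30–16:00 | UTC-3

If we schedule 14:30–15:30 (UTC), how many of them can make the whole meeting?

4

Mateo in UTC: 10:00-12:30, 15:30-19:00 (subtract 2h to convert from UTC+2).
Quinn in UTC: 09:15-09:30, 10:45-11:15, 13:45-19:00 (add 3h to convert from UTC-3).
Divya in UTC: 13:45-14:45, 15:30-18:15 (subtract 2h to convert from UTC+2).
Beatriz in UTC: 10:30-11:30, 14:15-19:00 (subtract 2h to convert from UTC+2).
Leo in UTC: 14:30-19:00 (subtract 2h to convert from UTC+2).
Jamal in UTC: 12:00-13:15, 13:30-19:00 (add 3h to convert from UTC-3).
Quinn, Beatriz, Leo, and Jamal can make the full 14:30-15:30 slot — that's 4.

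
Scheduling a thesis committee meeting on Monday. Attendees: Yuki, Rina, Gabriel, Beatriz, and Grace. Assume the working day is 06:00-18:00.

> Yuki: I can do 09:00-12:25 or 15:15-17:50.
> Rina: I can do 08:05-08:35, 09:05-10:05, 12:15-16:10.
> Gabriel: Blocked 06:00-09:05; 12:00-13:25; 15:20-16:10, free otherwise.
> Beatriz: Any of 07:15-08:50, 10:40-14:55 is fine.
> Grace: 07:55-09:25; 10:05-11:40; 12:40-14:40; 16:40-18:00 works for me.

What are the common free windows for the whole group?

none

Yuki free: 09:00-12:25, 15:15-17:50.
Rina free: 08:05-08:35, 09:05-10:05, 12:15-16:10.
Gabriel free: 09:05-12:00, 13:25-15:20, 16:10-18:00 (invert busy blocks within the working day).
Beatriz free: 07:15-08:50, 10:40-14:55.
Grace free: 07:55-09:25, 10:05-11:40, 12:40-14:40, 16:40-18:00.
Yuki ∩ Rina: 09:05-10:05, 12:15-12:25, 15:15-16:10.
Yuki ∩ Rina ∩ Gabriel: 09:05-10:05, 15:15-15:20.
Yuki ∩ Rina ∩ Gabriel ∩ Beatriz: ∅.
Yuki ∩ Rina ∩ Gabriel ∩ Beatriz ∩ Grace: ∅.
There is no time when everyone is free.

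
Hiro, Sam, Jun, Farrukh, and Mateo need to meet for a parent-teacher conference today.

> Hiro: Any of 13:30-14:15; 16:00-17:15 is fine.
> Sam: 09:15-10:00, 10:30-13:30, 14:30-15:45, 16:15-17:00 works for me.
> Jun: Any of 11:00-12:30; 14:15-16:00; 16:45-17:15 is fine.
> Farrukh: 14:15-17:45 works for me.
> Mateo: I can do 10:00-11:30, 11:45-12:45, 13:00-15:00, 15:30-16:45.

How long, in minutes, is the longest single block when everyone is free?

0

Hiro ∩ Sam: 16:15-17:00.
Hiro ∩ Sam ∩ Jun: 16:45-17:00.
Hiro ∩ Sam ∩ Jun ∩ Farrukh: 16:45-17:00.
Hiro ∩ Sam ∩ Jun ∩ Farrukh ∩ Mateo: ∅.
There is no time when everyone is free.
No common window exists, so the longest block is 0 minutes.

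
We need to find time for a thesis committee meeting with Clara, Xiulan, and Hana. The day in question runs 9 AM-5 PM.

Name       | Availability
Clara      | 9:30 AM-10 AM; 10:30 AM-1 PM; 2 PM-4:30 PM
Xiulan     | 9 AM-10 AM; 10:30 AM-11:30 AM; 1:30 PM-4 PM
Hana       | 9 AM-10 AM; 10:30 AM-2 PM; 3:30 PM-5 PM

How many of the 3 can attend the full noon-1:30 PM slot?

Hana can make the full 12:00-13:30 slot — that's 1.

1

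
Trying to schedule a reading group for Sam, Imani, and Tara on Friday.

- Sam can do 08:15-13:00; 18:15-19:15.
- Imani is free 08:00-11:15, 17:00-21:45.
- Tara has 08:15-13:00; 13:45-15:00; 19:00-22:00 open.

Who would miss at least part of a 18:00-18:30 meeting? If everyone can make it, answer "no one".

Sam, Tara

Sam: not fully free for 18:00-18:30. Imani: free for 18:00-18:30. Tara: not fully free for 18:00-18:30.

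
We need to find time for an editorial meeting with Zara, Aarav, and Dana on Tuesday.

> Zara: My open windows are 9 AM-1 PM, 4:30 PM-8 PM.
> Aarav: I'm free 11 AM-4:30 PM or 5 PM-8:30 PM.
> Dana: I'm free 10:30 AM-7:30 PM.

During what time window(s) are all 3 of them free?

Zara ∩ Aarav: 11:00-13:00, 17:00-20:00.
Zara ∩ Aarav ∩ Dana: 11:00-13:00, 17:00-19:30.

11:00-13:00, 17:00-19:30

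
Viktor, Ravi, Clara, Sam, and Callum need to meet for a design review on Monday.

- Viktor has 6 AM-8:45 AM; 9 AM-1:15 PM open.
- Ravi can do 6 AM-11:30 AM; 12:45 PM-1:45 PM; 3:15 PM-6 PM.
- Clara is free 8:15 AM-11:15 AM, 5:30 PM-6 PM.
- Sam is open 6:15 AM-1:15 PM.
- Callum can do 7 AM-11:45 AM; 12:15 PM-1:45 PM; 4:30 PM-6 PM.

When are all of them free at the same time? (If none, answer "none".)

08:15-08:45, 09:00-11:15

Viktor ∩ Ravi: 06:00-08:45, 09:00-11:30, 12:45-13:15.
Viktor ∩ Ravi ∩ Clara: 08:15-08:45, 09:00-11:15.
Viktor ∩ Ravi ∩ Clara ∩ Sam: 08:15-08:45, 09:00-11:15.
Viktor ∩ Ravi ∩ Clara ∩ Sam ∩ Callum: 08:15-08:45, 09:00-11:15.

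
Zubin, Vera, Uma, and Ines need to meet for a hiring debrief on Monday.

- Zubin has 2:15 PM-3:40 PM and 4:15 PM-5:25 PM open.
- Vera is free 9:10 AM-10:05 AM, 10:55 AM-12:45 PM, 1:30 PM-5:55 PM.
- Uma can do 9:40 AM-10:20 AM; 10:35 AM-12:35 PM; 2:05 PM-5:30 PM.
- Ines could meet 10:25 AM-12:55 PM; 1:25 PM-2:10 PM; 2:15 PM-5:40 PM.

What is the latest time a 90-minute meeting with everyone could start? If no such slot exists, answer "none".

Zubin ∩ Vera: 14:15-15:40, 16:15-17:25.
Zubin ∩ Vera ∩ Uma: 14:15-15:40, 16:15-17:25.
Zubin ∩ Vera ∩ Uma ∩ Ines: 14:15-15:40, 16:15-17:25.
No common window is at least 90 minutes long.

none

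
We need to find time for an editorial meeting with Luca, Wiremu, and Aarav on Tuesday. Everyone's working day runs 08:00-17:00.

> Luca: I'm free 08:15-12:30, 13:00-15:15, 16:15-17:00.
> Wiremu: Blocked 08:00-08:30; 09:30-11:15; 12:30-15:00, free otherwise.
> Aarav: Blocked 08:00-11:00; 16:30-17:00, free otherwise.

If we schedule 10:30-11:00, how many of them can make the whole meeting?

1

Luca free: 08:15-12:30, 13:00-15:15, 16:15-17:00.
Wiremu free: 08:30-09:30, 11:15-12:30, 15:00-17:00 (invert busy blocks within the working day).
Aarav free: 11:00-16:30 (invert busy blocks within the working day).
Luca can make the full 10:30-11:00 slot — that's 1.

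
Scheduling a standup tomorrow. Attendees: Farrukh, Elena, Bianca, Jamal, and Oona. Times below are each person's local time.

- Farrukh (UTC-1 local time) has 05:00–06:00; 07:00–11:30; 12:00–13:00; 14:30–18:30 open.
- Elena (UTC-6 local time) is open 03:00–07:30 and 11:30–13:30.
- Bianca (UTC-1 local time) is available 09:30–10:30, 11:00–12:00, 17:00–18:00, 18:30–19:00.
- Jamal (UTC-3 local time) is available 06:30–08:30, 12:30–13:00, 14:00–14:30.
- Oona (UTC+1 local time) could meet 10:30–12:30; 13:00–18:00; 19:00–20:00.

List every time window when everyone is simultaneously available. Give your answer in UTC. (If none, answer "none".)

Farrukh in UTC: 06:00-07:00, 08:00-12:30, 13:00-14:00, 15:30-19:30 (add 1h to convert from UTC-1).
Elena in UTC: 09:00-13:30, 17:30-19:30 (add 6h to convert from UTC-6).
Bianca in UTC: 10:30-11:30, 12:00-13:00, 18:00-19:00, 19:30-20:00 (add 1h to convert from UTC-1).
Jamal in UTC: 09:30-11:30, 15:30-16:00, 17:00-17:30 (add 3h to convert from UTC-3).
Oona in UTC: 09:30-11:30, 12:00-17:00, 18:00-19:00 (subtract 1h to convert from UTC+1).
Farrukh ∩ Elena: 09:00-12:30, 13:00-13:30, 17:30-19:30.
Farrukh ∩ Elena ∩ Bianca: 10:30-11:30, 12:00-12:30, 18:00-19:00.
Farrukh ∩ Elena ∩ Bianca ∩ Jamal: 10:30-11:30.
Farrukh ∩ Elena ∩ Bianca ∩ Jamal ∩ Oona: 10:30-11:30.

10:30-11:30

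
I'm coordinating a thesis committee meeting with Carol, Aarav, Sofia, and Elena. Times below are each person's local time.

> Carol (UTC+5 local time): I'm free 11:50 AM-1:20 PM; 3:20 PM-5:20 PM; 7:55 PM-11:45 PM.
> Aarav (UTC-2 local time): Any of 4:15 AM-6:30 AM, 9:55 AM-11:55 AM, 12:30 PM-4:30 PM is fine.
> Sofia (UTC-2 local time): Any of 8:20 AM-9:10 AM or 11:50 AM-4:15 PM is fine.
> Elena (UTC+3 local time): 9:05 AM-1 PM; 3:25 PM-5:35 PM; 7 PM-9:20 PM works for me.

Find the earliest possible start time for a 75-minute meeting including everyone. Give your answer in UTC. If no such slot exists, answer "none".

Carol in UTC: 06:50-08:20, 10:20-12:20, 14:55-18:45 (subtract 5h to convert from UTC+5).
Aarav in UTC: 06:15-08:30, 11:55-13:55, 14:30-18:30 (add 2h to convert from UTC-2).
Sofia in UTC: 10:20-11:10, 13:50-18:15 (add 2h to convert from UTC-2).
Elena in UTC: 06:05-10:00, 12:25-14:35, 16:00-18:20 (subtract 3h to convert from UTC+3).
Carol ∩ Aarav: 06:50-08:20, 11:55-12:20, 14:55-18:30.
Carol ∩ Aarav ∩ Sofia: 14:55-18:15.
Carol ∩ Aarav ∩ Sofia ∩ Elena: 16:00-18:15.
The first common window of at least 75 minutes is 16:00-18:15, so the earliest start is 16:00.

16:00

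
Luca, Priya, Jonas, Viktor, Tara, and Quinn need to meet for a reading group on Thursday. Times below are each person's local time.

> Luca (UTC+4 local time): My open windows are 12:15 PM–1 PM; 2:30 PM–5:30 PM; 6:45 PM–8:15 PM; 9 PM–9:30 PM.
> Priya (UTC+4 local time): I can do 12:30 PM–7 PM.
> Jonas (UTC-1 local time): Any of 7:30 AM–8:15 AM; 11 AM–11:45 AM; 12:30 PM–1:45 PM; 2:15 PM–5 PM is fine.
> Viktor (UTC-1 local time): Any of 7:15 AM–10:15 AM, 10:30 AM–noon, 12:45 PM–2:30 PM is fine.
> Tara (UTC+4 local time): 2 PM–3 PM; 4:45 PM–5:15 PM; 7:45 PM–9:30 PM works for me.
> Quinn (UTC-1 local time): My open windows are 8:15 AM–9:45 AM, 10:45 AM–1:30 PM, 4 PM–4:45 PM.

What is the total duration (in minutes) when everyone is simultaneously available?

0

Luca in UTC: 08:15-09:00, 10:30-13:30, 14:45-16:15, 17:00-17:30 (subtract 4h to convert from UTC+4).
Priya in UTC: 08:30-15:00 (subtract 4h to convert from UTC+4).
Jonas in UTC: 08:30-09:15, 12:00-12:45, 13:30-14:45, 15:15-18:00 (add 1h to convert from UTC-1).
Viktor in UTC: 08:15-11:15, 11:30-13:00, 13:45-15:30 (add 1h to convert from UTC-1).
Tara in UTC: 10:00-11:00, 12:45-13:15, 15:45-17:30 (subtract 4h to convert from UTC+4).
Quinn in UTC: 09:15-10:45, 11:45-14:30, 17:00-17:45 (add 1h to convert from UTC-1).
Luca ∩ Priya: 08:30-09:00, 10:30-13:30, 14:45-15:00.
Luca ∩ Priya ∩ Jonas: 08:30-09:00, 12:00-12:45.
Luca ∩ Priya ∩ Jonas ∩ Viktor: 08:30-09:00, 12:00-12:45.
Luca ∩ Priya ∩ Jonas ∩ Viktor ∩ Tara: ∅.
Luca ∩ Priya ∩ Jonas ∩ Viktor ∩ Tara ∩ Quinn: ∅.
There is no time when everyone is free.
There is no common window, so the total is 0 minutes.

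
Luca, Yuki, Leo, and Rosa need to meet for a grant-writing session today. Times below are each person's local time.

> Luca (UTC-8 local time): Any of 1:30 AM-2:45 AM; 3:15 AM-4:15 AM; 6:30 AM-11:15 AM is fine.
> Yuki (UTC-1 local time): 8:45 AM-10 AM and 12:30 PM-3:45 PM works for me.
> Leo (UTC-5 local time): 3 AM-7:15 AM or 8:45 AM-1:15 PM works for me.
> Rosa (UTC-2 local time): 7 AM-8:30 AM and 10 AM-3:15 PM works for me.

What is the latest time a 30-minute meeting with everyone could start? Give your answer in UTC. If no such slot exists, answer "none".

Luca in UTC: 09:30-10:45, 11:15-12:15, 14:30-19:15 (add 8h to convert from UTC-8).
Yuki in UTC: 09:45-11:00, 13:30-16:45 (add 1h to convert from UTC-1).
Leo in UTC: 08:00-12:15, 13:45-18:15 (add 5h to convert from UTC-5).
Rosa in UTC: 09:00-10:30, 12:00-17:15 (add 2h to convert from UTC-2).
Luca ∩ Yuki: 09:45-10:45, 14:30-16:45.
Luca ∩ Yuki ∩ Leo: 09:45-10:45, 14:30-16:45.
Luca ∩ Yuki ∩ Leo ∩ Rosa: 09:45-10:30, 14:30-16:45.
Those are the intersection windows.
The last common window of at least 30 minutes is 14:30-16:45; a 30-minute meeting can start as late as 16:15 and still end by 16:45.

16:15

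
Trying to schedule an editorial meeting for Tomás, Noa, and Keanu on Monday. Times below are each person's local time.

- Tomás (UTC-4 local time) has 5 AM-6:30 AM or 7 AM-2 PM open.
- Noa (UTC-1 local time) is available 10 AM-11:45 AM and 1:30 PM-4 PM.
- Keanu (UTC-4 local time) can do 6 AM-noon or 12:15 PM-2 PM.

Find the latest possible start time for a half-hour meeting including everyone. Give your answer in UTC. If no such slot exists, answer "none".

Tomás in UTC: 09:00-10:30, 11:00-18:00 (add 4h to convert from UTC-4).
Noa in UTC: 11:00-12:45, 14:30-17:00 (add 1h to convert from UTC-1).
Keanu in UTC: 10:00-16:00, 16:15-18:00 (add 4h to convert from UTC-4).
Tomás ∩ Noa: 11:00-12:45, 14:30-17:00.
Tomás ∩ Noa ∩ Keanu: 11:00-12:45, 14:30-16:00, 16:15-17:00.
The last common window of at least 30 minutes is 16:15-17:00; a 30-minute meeting can start as late as 16:30 and still end by 17:00.

16:30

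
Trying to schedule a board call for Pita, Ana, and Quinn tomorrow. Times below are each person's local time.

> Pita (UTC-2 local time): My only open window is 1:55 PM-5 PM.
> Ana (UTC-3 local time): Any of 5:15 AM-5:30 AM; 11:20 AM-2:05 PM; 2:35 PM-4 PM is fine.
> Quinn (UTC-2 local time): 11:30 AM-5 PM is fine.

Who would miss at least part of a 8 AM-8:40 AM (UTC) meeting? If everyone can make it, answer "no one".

Pita in UTC: 15:55-19:00 (add 2h to convert from UTC-2).
Ana in UTC: 08:15-08:30, 14:20-17:05, 17:35-19:00 (add 3h to convert from UTC-3).
Quinn in UTC: 13:30-19:00 (add 2h to convert from UTC-2).
Pita: not fully free for 08:00-08:40. Ana: not fully free for 08:00-08:40. Quinn: not fully free for 08:00-08:40.

Ana, Pita, Quinn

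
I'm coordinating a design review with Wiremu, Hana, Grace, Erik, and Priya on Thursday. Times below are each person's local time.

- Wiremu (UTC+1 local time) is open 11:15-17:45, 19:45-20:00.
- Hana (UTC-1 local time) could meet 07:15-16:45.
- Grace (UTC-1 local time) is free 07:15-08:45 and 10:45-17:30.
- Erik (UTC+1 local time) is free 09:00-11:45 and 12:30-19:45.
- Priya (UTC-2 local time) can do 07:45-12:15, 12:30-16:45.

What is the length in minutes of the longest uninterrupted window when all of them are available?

150

Wiremu in UTC: 10:15-16:45, 18:45-19:00 (subtract 1h to convert from UTC+1).
Hana in UTC: 08:15-17:45 (add 1h to convert from UTC-1).
Grace in UTC: 08:15-09:45, 11:45-18:30 (add 1h to convert from UTC-1).
Erik in UTC: 08:00-10:45, 11:30-18:45 (subtract 1h to convert from UTC+1).
Priya in UTC: 09:45-14:15, 14:30-18:45 (add 2h to convert from UTC-2).
Wiremu ∩ Hana: 10:15-16:45.
Wiremu ∩ Hana ∩ Grace: 11:45-16:45.
Wiremu ∩ Hana ∩ Grace ∩ Erik: 11:45-16:45.
Wiremu ∩ Hana ∩ Grace ∩ Erik ∩ Priya: 11:45-14:15, 14:30-16:45.
So the common availability across everyone is 11:45-14:15, 14:30-16:45.
The longest is 11:45-14:15 at 150 minutes.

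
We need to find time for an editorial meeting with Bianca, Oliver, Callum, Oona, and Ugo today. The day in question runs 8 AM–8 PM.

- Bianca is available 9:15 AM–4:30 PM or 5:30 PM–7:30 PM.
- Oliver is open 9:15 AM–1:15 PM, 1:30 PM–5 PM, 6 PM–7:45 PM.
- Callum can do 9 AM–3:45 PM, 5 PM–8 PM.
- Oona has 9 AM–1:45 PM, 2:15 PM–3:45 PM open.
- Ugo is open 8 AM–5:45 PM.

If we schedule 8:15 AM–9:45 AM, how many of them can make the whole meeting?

1

Ugo can make the full 08:15-09:45 slot — that's 1.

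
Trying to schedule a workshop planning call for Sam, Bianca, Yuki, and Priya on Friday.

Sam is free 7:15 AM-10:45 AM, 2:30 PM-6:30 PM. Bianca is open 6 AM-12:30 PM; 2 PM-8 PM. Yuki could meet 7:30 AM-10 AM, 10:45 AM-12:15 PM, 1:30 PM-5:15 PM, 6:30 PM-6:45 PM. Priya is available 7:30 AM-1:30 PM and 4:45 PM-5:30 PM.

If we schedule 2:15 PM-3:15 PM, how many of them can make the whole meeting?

Bianca and Yuki can make the full 14:15-15:15 slot — that's 2.

2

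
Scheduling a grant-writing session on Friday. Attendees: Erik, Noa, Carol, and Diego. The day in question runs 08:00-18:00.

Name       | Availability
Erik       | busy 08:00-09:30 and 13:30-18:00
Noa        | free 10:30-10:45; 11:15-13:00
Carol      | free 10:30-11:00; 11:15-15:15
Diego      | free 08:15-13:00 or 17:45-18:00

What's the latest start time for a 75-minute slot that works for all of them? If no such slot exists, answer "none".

11:45

Erik free: 09:30-13:30 (invert busy blocks within the working day).
Noa free: 10:30-10:45, 11:15-13:00.
Carol free: 10:30-11:00, 11:15-15:15.
Diego free: 08:15-13:00, 17:45-18:00.
Erik ∩ Noa: 10:30-10:45, 11:15-13:00.
Erik ∩ Noa ∩ Carol: 10:30-10:45, 11:15-13:00.
Erik ∩ Noa ∩ Carol ∩ Diego: 10:30-10:45, 11:15-13:00.
The last common window of at least 75 minutes is 11:15-13:00; a 75-minute meeting can start as late as 11:45 and still end by 13:00.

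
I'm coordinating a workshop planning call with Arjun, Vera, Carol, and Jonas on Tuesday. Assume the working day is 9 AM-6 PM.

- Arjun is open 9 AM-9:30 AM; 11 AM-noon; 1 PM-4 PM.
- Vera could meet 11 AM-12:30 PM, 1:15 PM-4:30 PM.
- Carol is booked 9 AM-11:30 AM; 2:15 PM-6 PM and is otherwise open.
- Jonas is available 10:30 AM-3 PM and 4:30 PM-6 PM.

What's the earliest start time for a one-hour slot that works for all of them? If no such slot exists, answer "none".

13:15

Arjun free: 09:00-09:30, 11:00-12:00, 13:00-16:00.
Vera free: 11:00-12:30, 13:15-16:30.
Carol free: 11:30-14:15 (invert busy blocks within the working day).
Jonas free: 10:30-15:00, 16:30-18:00.
Arjun ∩ Vera: 11:00-12:00, 13:15-16:00.
Arjun ∩ Vera ∩ Carol: 11:30-12:00, 13:15-14:15.
Arjun ∩ Vera ∩ Carol ∩ Jonas: 11:30-12:00, 13:15-14:15.
The first common window of at least 60 minutes is 13:15-14:15, so the earliest start is 13:15.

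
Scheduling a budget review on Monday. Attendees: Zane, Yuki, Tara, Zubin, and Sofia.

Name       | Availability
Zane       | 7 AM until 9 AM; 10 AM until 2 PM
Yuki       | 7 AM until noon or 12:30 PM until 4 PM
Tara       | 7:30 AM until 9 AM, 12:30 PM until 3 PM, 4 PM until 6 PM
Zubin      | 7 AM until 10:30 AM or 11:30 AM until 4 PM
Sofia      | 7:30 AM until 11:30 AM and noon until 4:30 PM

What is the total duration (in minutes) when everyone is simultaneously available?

180

Zane ∩ Yuki: 07:00-09:00, 10:00-12:00, 12:30-14:00.
Zane ∩ Yuki ∩ Tara: 07:30-09:00, 12:30-14:00.
Zane ∩ Yuki ∩ Tara ∩ Zubin: 07:30-09:00, 12:30-14:00.
Zane ∩ Yuki ∩ Tara ∩ Zubin ∩ Sofia: 07:30-09:00, 12:30-14:00.
Summing the common windows: 90 + 90 = 180 minutes.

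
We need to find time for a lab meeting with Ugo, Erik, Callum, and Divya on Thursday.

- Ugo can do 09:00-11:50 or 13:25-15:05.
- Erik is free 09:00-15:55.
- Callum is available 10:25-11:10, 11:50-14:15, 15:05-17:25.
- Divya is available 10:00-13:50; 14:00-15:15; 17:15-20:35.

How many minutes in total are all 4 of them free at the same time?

Ugo ∩ Erik: 09:00-11:50, 13:25-15:05.
Ugo ∩ Erik ∩ Callum: 10:25-11:10, 13:25-14:15.
Ugo ∩ Erik ∩ Callum ∩ Divya: 10:25-11:10, 13:25-13:50, 14:00-14:15.
Summing the common windows: 45 + 25 + 15 = 85 minutes.

85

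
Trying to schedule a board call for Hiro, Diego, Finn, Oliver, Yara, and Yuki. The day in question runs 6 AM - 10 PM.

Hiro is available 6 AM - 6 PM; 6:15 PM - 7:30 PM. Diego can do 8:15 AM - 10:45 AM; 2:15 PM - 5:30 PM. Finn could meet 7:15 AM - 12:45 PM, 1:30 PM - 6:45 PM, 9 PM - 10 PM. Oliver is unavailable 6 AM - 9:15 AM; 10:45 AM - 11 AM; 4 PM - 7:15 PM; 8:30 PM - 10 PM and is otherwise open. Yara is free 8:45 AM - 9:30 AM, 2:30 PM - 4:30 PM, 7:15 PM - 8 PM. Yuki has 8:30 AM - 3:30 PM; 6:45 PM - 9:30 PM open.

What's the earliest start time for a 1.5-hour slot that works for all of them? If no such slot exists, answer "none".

none

Hiro free: 06:00-18:00, 18:15-19:30.
Diego free: 08:15-10:45, 14:15-17:30.
Finn free: 07:15-12:45, 13:30-18:45, 21:00-22:00.
Oliver free: 09:15-10:45, 11:00-16:00, 19:15-20:30 (invert busy blocks within the working day).
Yara free: 08:45-09:30, 14:30-16:30, 19:15-20:00.
Yuki free: 08:30-15:30, 18:45-21:30.
Hiro ∩ Diego: 08:15-10:45, 14:15-17:30.
Hiro ∩ Diego ∩ Finn: 08:15-10:45, 14:15-17:30.
Hiro ∩ Diego ∩ Finn ∩ Oliver: 09:15-10:45, 14:15-16:00.
Hiro ∩ Diego ∩ Finn ∩ Oliver ∩ Yara: 09:15-09:30, 14:30-16:00.
Hiro ∩ Diego ∩ Finn ∩ Oliver ∩ Yara ∩ Yuki: 09:15-09:30, 14:30-15:30.
No common window is at least 90 minutes long.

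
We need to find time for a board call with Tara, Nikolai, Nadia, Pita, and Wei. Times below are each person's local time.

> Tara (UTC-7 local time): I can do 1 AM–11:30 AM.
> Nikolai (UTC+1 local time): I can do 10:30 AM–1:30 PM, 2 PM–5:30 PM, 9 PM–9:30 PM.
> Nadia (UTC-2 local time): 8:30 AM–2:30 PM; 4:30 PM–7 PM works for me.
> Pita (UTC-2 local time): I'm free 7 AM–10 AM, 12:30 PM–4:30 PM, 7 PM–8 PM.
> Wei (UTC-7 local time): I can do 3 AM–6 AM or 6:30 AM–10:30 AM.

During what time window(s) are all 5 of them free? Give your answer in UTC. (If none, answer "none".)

Tara in UTC: 08:00-18:30 (add 7h to convert from UTC-7).
Nikolai in UTC: 09:30-12:30, 13:00-16:30, 20:00-20:30 (subtract 1h to convert from UTC+1).
Nadia in UTC: 10:30-16:30, 18:30-21:00 (add 2h to convert from UTC-2).
Pita in UTC: 09:00-12:00, 14:30-18:30, 21:00-22:00 (add 2h to convert from UTC-2).
Wei in UTC: 10:00-13:00, 13:30-17:30 (add 7h to convert from UTC-7).
Tara ∩ Nikolai: 09:30-12:30, 13:00-16:30.
Tara ∩ Nikolai ∩ Nadia: 10:30-12:30, 13:00-16:30.
Tara ∩ Nikolai ∩ Nadia ∩ Pita: 10:30-12:00, 14:30-16:30.
Tara ∩ Nikolai ∩ Nadia ∩ Pita ∩ Wei: 10:30-12:00, 14:30-16:30.

10:30-12:00, 14:30-16:30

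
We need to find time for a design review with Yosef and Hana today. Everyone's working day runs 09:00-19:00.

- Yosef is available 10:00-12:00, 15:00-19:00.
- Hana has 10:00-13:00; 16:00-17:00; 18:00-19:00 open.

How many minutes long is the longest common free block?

120

Yosef ∩ Hana: 10:00-12:00, 16:00-17:00, 18:00-19:00.
The longest is 10:00-12:00 at 120 minutes.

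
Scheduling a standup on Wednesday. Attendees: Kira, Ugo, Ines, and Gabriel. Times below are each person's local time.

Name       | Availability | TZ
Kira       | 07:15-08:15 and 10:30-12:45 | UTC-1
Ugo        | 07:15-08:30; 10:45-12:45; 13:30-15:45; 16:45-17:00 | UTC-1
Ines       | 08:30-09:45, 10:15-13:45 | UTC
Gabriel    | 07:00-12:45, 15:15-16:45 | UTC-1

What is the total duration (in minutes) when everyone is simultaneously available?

Kira in UTC: 08:15-09:15, 11:30-13:45 (add 1h to convert from UTC-1).
Ugo in UTC: 08:15-09:30, 11:45-13:45, 14:30-16:45, 17:45-18:00 (add 1h to convert from UTC-1).
Ines in UTC: 08:30-09:45, 10:15-13:45.
Gabriel in UTC: 08:00-13:45, 16:15-17:45 (add 1h to convert from UTC-1).
Kira ∩ Ugo: 08:15-09:15, 11:45-13:45.
Kira ∩ Ugo ∩ Ines: 08:30-09:15, 11:45-13:45.
Kira ∩ Ugo ∩ Ines ∩ Gabriel: 08:30-09:15, 11:45-13:45.
Summing the common windows: 45 + 120 = 165 minutes.

165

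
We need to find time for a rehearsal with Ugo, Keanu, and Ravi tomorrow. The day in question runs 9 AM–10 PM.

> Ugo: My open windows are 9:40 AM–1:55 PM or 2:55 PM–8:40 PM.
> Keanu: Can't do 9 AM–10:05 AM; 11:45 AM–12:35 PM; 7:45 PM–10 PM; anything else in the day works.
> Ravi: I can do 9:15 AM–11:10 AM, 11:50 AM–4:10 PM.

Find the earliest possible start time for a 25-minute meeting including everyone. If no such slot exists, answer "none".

Ugo free: 09:40-13:55, 14:55-20:40.
Keanu free: 10:05-11:45, 12:35-19:45 (invert busy blocks within the working day).
Ravi free: 09:15-11:10, 11:50-16:10.
Ugo ∩ Keanu: 10:05-11:45, 12:35-13:55, 14:55-19:45.
Ugo ∩ Keanu ∩ Ravi: 10:05-11:10, 12:35-13:55, 14:55-16:10.
The first common window of at least 25 minutes is 10:05-11:10, so the earliest start is 10:05.

10:05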